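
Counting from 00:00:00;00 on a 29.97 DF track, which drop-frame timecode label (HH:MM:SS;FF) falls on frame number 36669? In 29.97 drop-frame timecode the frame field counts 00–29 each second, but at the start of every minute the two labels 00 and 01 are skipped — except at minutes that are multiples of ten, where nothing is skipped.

00:20:23;15

Ten DF minutes hold 17982 frames, so frame 36669 lies in block 2 (frames 35964–53945) with 705 frames into that block.
The block's first minute is 1800 frames and the rest 1798 each; 705 frames reaches minute 0, so 2 × 18 + 0 × 2 = 36 labels have been skipped so far.
Adding those back, label number 36669 + 36 = 36705 at 30 labels/s is 1223 s + 15 f = 0 h 20 min 23 s frame 15, i.e. 00:20:23;15.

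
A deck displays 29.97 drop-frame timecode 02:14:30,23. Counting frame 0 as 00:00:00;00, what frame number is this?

As if non-drop at 30 labels/s: (2 × 3600 + 14 × 60 + 30) × 30 + 23 = 242123.
Minute boundaries passed: 134; those not divisible by 10: 134 − 13 = 121; dropped labels = 2 × 121 = 242.
Actual frame index = 242123 − 242 = 241881.

241881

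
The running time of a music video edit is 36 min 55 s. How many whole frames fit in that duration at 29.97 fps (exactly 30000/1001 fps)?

36 min 55 s = 2215 s.
Frames = 2215 × 30000/1001 = 66450000/1001 ≈ 66383.6164.
Complete frames: 66383.

66383 frames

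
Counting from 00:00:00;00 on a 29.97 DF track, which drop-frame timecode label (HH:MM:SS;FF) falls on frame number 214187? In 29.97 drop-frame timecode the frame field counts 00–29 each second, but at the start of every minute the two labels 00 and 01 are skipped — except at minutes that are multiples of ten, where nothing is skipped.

01:59:06;23

Ten DF minutes hold 17982 frames, so frame 214187 lies in block 11 (frames 197802–215783) with 16385 frames into that block.
The block's first minute is 1800 frames and the rest 1798 each; 16385 frames reaches minute 9, so 11 × 18 + 9 × 2 = 216 labels have been skipped so far.
Adding those back, label number 214187 + 216 = 214403 at 30 labels/s is 7146 s + 23 f = 1 h 59 min 6 s frame 23, i.e. 01:59:06;23.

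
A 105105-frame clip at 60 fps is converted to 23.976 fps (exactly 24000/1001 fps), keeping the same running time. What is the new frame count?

42000 frames

Target frames = source frames × (target rate / source rate) = 105105 × (24000/1001)/(60) = 105105 × 400/1001 = 42000.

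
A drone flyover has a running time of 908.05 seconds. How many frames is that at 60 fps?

Frames = 908.05 × 60 = 54483.

54483 frames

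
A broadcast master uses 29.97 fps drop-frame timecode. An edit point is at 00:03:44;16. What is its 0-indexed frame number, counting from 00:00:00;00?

6730

As if non-drop at 30 labels/s: (0 × 3600 + 3 × 60 + 44) × 30 + 16 = 6736.
Minute boundaries passed: 3; those not divisible by 10: 3 − 0 = 3; dropped labels = 2 × 3 = 6.
Actual frame index = 6736 − 6 = 6730.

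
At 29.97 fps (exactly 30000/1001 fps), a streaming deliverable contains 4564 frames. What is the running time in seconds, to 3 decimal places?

152.285 seconds

Running time = 4564 × 1001/30000 = 1142141/7500 s ≈ 152.285 s.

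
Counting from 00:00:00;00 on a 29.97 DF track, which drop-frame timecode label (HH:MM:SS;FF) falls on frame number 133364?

Ten DF minutes hold 17982 frames, so frame 133364 lies in block 7 (frames 125874–143855) with 7490 frames into that block.
The block's first minute is 1800 frames and the rest 1798 each; 7490 frames reaches minute 4, so 7 × 18 + 4 × 2 = 134 labels have been skipped so far.
Adding those back, label number 133364 + 134 = 133498 at 30 labels/s is 4449 s + 28 f = 1 h 14 min 9 s frame 28, i.e. 01:14:09;28.

01:14:09;28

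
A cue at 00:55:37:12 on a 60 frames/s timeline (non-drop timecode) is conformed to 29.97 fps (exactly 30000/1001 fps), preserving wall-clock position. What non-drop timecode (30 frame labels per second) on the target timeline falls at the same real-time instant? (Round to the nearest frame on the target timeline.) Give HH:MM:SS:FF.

Source frame index: (0×3600 + 55×60 + 37) × 60 + 12 = 200232.
Real time: 200232 / (60) = 16686/5 s.
Target frame: (16686/5) × (30000/1001) = 100116000/1001 ≈ 100015.984 → 100016.
At 30 labels/s: frame 100016 → 00:55:33:26.

00:55:33:26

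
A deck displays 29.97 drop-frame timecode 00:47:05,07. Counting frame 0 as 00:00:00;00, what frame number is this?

As if non-drop at 30 labels/s: (0 × 3600 + 47 × 60 + 5) × 30 + 7 = 84757.
Minute boundaries passed: 47; those not divisible by 10: 47 − 4 = 43; dropped labels = 2 × 43 = 86.
Actual frame index = 84757 − 86 = 84671.

84671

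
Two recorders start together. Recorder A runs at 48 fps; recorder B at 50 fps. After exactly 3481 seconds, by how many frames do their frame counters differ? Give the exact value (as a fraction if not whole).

A emits 48 × 3481 = 167088 frames; B emits 50 × 3481 = 174050.
Difference = 6962 frames; B is ahead of A.

6962 frames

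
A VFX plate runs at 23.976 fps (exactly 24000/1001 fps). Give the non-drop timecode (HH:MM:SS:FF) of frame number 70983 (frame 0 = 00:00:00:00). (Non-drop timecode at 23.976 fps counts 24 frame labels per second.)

00:49:17:15

70983 ÷ 24 = 2957 full seconds, remainder 15 frames.
2957 s = 0 h 49 min 17 s.
Timecode: 00:49:17:15.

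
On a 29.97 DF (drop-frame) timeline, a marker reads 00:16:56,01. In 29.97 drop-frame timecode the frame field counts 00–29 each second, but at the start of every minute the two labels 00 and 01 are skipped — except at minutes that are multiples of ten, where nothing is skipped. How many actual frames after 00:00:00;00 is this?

30451

As if non-drop at 30 labels/s: (0 × 3600 + 16 × 60 + 56) × 30 + 1 = 30481.
Minute boundaries passed: 16; those not divisible by 10: 16 − 1 = 15; dropped labels = 2 × 15 = 30.
Actual frame index = 30481 − 30 = 30451.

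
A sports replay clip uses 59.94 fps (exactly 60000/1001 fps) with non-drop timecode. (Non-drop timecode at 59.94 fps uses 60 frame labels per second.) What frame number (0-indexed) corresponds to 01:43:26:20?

Total seconds to the label: (1 × 3600 + 43 × 60 + 26) = 6206.
Frame index = 6206 × 60 + 20 = 372380.

frame 372380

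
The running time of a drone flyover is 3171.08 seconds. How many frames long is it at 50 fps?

158554 frames

Frames = 3171.08 × 50 = 158554.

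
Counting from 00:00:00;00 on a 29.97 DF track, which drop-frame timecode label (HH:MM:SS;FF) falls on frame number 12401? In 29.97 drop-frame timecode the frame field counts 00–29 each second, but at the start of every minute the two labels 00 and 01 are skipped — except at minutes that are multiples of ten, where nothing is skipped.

00:06:53;23

Ten DF minutes hold 17982 frames, so frame 12401 lies in block 0 (frames 0–17981) with 12401 frames into that block.
The block's first minute is 1800 frames and the rest 1798 each; 12401 frames reaches minute 6, so 0 × 18 + 6 × 2 = 12 labels have been skipped so far.
Adding those back, label number 12401 + 12 = 12413 at 30 labels/s is 413 s + 23 f = 0 h 6 min 53 s frame 23, i.e. 00:06:53;23.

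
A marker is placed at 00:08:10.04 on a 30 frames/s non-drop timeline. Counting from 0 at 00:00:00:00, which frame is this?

frame 14704

Total seconds to the label: (0 × 3600 + 8 × 60 + 10) = 490.
Frame index = 490 × 30 + 4 = 14704.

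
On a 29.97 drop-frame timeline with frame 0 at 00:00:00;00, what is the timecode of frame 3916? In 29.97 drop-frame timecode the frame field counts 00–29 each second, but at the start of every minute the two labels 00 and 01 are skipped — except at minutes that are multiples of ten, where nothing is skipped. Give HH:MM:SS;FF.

Each 10-minute DF block holds 10 × 60 × 30 − 9 × 2 = 17982 frames. 3916 ÷ 17982 → 0 full blocks, remainder 3916.
Within the partial block the first minute is 1800 frames and each further minute 1798, so 2 further minute boundaries passed. Total skipped labels = 18 × 0 + 2 × 2 = 4.
Non-drop label index = 3916 + 4 = 3920; at 30 labels/s that is 00:02:10:20, i.e. DF 00:02:10;20.

00:02:10;20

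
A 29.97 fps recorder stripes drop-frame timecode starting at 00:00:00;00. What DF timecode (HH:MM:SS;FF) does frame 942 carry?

00:00:31;12

Each 10-minute DF block holds 10 × 60 × 30 − 9 × 2 = 17982 frames. 942 ÷ 17982 → 0 full blocks, remainder 942.
Within the partial block the first minute is 1800 frames and each further minute 1798, so 0 further minute boundaries passed. Total skipped labels = 18 × 0 + 2 × 0 = 0.
Non-drop label index = 942 + 0 = 942; at 30 labels/s that is 00:00:31:12, i.e. DF 00:00:31;12.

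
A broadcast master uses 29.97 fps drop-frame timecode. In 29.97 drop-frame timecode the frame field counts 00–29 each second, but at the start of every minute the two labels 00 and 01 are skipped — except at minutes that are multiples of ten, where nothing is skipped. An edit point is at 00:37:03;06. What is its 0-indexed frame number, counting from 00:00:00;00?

Complete 10-minute blocks: 3, each 17982 frames → 53946.
Remaining 7 whole minutes in the current block: 1800 + 6 × 1798 = 12588 frames.
Within the current minute: 3 × 30 + 6 − 2 = 94 (labels ;00/;01 skipped at this minute). Total = 53946 + 12588 + 94 = 66628.

66628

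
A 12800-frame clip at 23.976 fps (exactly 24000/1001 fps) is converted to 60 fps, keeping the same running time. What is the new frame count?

32032 frames

Target frames = source frames × (target rate / source rate) = 12800 × (60)/(24000/1001) = 12800 × 1001/400 = 32032.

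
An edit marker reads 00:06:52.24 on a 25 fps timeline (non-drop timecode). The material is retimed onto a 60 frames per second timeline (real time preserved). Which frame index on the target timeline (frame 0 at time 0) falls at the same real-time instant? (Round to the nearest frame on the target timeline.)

frame 24778

Source frame index: (0×3600 + 6×60 + 52) × 25 + 24 = 10324.
Real time: 10324 / (25) = 10324/25 s.
Target frame: (10324/25) × (60) = 123888/5 ≈ 24777.600 → 24778.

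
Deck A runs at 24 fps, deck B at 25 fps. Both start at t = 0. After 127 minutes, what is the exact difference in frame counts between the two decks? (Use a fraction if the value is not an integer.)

127 min = 7620 s.
A emits 24 × 7620 = 182880 frames; B emits 25 × 7620 = 190500.
Difference = 7620 frames; B is ahead of A.

7620 frames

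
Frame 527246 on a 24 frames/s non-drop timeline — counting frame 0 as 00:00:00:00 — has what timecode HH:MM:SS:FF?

527246 ÷ 24 = 21968 full seconds, remainder 14 frames.
21968 s = 6 h 6 min 8 s.
Timecode: 06:06:08:14.

06:06:08:14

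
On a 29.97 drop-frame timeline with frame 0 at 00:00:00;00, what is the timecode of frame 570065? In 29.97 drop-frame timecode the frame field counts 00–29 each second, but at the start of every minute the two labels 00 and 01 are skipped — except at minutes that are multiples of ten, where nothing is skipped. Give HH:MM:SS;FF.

Each 10-minute DF block holds 10 × 60 × 30 − 9 × 2 = 17982 frames. 570065 ÷ 17982 → 31 full blocks, remainder 12623.
Within the partial block the first minute is 1800 frames and each further minute 1798, so 7 further minute boundaries passed. Total skipped labels = 18 × 31 + 2 × 7 = 572.
Non-drop label index = 570065 + 572 = 570637; at 30 labels/s that is 05:17:01:07, i.e. DF 05:17:01;07.

05:17:01;07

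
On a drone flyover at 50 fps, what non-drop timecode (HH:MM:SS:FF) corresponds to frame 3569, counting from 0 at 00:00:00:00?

00:01:11:19

3569 ÷ 50 = 71 full seconds, remainder 19 frames.
71 s = 0 h 1 min 11 s.
Timecode: 00:01:11:19.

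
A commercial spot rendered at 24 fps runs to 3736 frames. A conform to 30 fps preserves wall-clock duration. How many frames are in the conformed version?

4670 frames

Target frames = source frames × (target rate / source rate) = 3736 × (30)/(24) = 3736 × 5/4 = 4670.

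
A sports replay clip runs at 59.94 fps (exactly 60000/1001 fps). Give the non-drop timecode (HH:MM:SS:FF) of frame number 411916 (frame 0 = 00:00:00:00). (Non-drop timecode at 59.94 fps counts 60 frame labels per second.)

01:54:25:16

411916 ÷ 60 = 6865 full seconds, remainder 16 frames.
6865 s = 1 h 54 min 25 s.
Timecode: 01:54:25:16.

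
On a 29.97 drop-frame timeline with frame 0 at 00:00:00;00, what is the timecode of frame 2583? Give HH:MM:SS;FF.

Each 10-minute DF block holds 10 × 60 × 30 − 9 × 2 = 17982 frames. 2583 ÷ 17982 → 0 full blocks, remainder 2583.
Within the partial block the first minute is 1800 frames and each further minute 1798, so 1 further minute boundary passed. Total skipped labels = 18 × 0 + 2 × 1 = 2.
Non-drop label index = 2583 + 2 = 2585; at 30 labels/s that is 00:01:26:05, i.e. DF 00:01:26;05.

00:01:26;05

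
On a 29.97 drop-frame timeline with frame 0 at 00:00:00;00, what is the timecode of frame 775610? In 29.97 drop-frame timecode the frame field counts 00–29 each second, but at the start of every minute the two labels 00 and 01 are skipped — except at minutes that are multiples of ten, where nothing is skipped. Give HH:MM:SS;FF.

Each 10-minute DF block holds 10 × 60 × 30 − 9 × 2 = 17982 frames. 775610 ÷ 17982 → 43 full blocks, remainder 2384.
Within the partial block the first minute is 1800 frames and each further minute 1798, so 1 further minute boundary passed. Total skipped labels = 18 × 43 + 2 × 1 = 776.
Non-drop label index = 775610 + 776 = 776386; at 30 labels/s that is 07:11:19:16, i.e. DF 07:11:19;16.

07:11:19;16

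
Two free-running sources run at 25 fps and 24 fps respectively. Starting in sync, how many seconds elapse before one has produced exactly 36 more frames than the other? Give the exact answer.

36 seconds

The gap grows by |24 − 25| = 1 frame per second.
Time for a 36-frame gap: 36 ÷ (1) = 36 s.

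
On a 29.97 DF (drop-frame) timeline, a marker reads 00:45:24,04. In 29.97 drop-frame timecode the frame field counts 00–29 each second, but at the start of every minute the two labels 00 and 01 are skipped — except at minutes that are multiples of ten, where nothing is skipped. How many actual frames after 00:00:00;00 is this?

Complete 10-minute blocks: 4, each 17982 frames → 71928.
Remaining 5 whole minutes in the current block: 1800 + 4 × 1798 = 8992 frames.
Within the current minute: 24 × 30 + 4 − 2 = 722 (labels ;00/;01 skipped at this minute). Total = 71928 + 8992 + 722 = 81642.

81642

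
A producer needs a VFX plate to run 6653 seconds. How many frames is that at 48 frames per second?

Frames = 6653 × 48 = 319344.

319344 frames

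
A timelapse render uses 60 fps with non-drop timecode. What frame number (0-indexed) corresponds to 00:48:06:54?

frame 173214

Total seconds to the label: (0 × 3600 + 48 × 60 + 6) = 2886.
Frame index = 2886 × 60 + 54 = 173214.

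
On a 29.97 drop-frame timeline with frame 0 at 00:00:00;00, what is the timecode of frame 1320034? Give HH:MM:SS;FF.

Ten DF minutes hold 17982 frames, so frame 1320034 lies in block 73 (frames 1312686–1330667) with 7348 frames into that block.
The block's first minute is 1800 frames and the rest 1798 each; 7348 frames reaches minute 4, so 73 × 18 + 4 × 2 = 1322 labels have been skipped so far.
Adding those back, label number 1320034 + 1322 = 1321356 at 30 labels/s is 44045 s + 6 f = 12 h 14 min 5 s frame 6, i.e. 12:14:05;06.

12:14:05;06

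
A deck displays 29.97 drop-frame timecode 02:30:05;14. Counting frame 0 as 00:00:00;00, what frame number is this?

As if non-drop at 30 labels/s: (2 × 3600 + 30 × 60 + 5) × 30 + 14 = 270164.
Minute boundaries passed: 150; those not divisible by 10: 150 − 15 = 135; dropped labels = 2 × 135 = 270.
Actual frame index = 270164 − 270 = 269894.

269894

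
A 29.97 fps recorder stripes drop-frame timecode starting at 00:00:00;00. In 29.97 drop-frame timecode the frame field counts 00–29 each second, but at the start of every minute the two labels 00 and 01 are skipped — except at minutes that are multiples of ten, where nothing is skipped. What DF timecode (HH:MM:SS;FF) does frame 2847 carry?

00:01:34;29

Each 10-minute DF block holds 10 × 60 × 30 − 9 × 2 = 17982 frames. 2847 ÷ 17982 → 0 full blocks, remainder 2847.
Within the partial block the first minute is 1800 frames and each further minute 1798, so 1 further minute boundary passed. Total skipped labels = 18 × 0 + 2 × 1 = 2.
Non-drop label index = 2847 + 2 = 2849; at 30 labels/s that is 00:01:34:29, i.e. DF 00:01:34;29.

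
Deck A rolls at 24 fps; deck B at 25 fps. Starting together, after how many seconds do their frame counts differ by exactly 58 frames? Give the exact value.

The gap grows by |25 − 24| = 1 frame per second.
Time for a 58-frame gap: 58 ÷ (1) = 58 s.

58 seconds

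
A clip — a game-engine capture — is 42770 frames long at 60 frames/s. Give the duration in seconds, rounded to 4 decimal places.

Running time = 42770 × 1/60 = 4277/6 s ≈ 712.8333 s.

712.8333 seconds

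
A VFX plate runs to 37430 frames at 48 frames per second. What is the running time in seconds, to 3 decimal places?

779.792 seconds

Running time = 37430 × 1/48 = 18715/24 s ≈ 779.792 s.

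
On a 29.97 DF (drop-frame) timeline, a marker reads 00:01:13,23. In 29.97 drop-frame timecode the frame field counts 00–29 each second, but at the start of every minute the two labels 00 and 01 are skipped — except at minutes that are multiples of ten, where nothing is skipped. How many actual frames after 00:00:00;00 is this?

2211

Complete 10-minute blocks: 0, each 17982 frames → 0.
Remaining 1 whole minute in the current block: 1800 + 0 × 1798 = 1800 frames.
Within the current minute: 13 × 30 + 23 − 2 = 411 (labels ;00/;01 skipped at this minute). Total = 0 + 1800 + 411 = 2211.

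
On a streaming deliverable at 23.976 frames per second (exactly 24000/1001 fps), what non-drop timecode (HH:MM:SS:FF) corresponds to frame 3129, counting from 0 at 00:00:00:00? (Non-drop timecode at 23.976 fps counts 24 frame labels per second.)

00:02:10:09

3129 ÷ 24 = 130 full seconds, remainder 9 frames.
130 s = 0 h 2 min 10 s.
Timecode: 00:02:10:09.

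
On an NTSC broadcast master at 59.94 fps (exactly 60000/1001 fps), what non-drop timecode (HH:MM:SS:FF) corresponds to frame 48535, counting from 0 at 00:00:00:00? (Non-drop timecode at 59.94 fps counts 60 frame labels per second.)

00:13:28:55

48535 ÷ 60 = 808 full seconds, remainder 55 frames.
808 s = 0 h 13 min 28 s.
Timecode: 00:13:28:55.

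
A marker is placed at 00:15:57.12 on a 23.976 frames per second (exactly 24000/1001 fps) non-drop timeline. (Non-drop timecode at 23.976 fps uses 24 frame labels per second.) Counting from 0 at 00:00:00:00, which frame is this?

frame 22980

Total seconds to the label: (0 × 3600 + 15 × 60 + 57) = 957.
Frame index = 957 × 24 + 12 = 22980.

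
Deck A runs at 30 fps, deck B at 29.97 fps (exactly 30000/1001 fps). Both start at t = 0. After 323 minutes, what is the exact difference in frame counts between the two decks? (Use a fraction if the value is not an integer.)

581400/1001 frames

323 min = 19380 s.
A emits 30 × 19380 = 581400 frames; B emits 30000/1001 × 19380 = 581400000/1001.
Difference = 581400/1001 frames (≈ 580.8192); B is behind A.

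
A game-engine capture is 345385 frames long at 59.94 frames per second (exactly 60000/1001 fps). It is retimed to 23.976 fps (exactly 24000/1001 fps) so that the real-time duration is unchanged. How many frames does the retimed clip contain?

Target frames = source frames × (target rate / source rate) = 345385 × (24000/1001)/(60000/1001) = 345385 × 2/5 = 138154.

138154 frames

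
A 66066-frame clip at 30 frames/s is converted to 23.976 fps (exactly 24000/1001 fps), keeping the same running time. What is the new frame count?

Target frames = source frames × (target rate / source rate) = 66066 × (24000/1001)/(30) = 66066 × 800/1001 = 52800.

52800 frames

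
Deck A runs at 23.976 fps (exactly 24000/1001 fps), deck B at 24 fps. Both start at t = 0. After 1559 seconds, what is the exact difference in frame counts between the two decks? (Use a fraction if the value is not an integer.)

37416/1001 frames

A emits 24000/1001 × 1559 = 37416000/1001 frames; B emits 24 × 1559 = 37416.
Difference = 37416/1001 frames (≈ 37.3786); B is ahead of A.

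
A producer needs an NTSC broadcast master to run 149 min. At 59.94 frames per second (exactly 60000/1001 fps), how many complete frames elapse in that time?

149 min = 8940 s.
Frames = 8940 × 60000/1001 = 536400000/1001 ≈ 535864.1359.
Complete frames: 535864.

535864 frames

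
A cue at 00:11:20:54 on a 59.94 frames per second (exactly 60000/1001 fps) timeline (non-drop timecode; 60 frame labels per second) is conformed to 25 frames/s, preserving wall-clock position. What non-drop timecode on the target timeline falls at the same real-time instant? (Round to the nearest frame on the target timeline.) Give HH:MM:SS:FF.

00:11:21:15

Source frame index: (0×3600 + 11×60 + 20) × 60 + 54 = 40854.
Real time: 40854 / (60000/1001) = 6815809/10000 s.
Target frame: (6815809/10000) × (25) = 6815809/400 ≈ 17039.522 → 17040.
At 25 labels/s: frame 17040 → 00:11:21:15.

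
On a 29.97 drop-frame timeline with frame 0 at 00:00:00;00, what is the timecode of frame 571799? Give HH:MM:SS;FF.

Ten DF minutes hold 17982 frames, so frame 571799 lies in block 31 (frames 557442–575423) with 14357 frames into that block.
The block's first minute is 1800 frames and the rest 1798 each; 14357 frames reaches minute 7, so 31 × 18 + 7 × 2 = 572 labels have been skipped so far.
Adding those back, label number 571799 + 572 = 572371 at 30 labels/s is 19079 s + 1 f = 5 h 17 min 59 s frame 1, i.e. 05:17:59;01.

05:17:59;01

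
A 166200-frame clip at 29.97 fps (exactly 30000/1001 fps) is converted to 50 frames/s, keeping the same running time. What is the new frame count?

277277 frames

Target frames = source frames × (target rate / source rate) = 166200 × (50)/(30000/1001) = 166200 × 1001/600 = 277277.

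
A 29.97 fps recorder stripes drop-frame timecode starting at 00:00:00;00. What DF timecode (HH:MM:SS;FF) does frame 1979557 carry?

Each 10-minute DF block holds 10 × 60 × 30 − 9 × 2 = 17982 frames. 1979557 ÷ 17982 → 110 full blocks, remainder 1537.
Within the partial block the first minute is 1800 frames and each further minute 1798, so 0 further minute boundaries passed. Total skipped labels = 18 × 110 + 2 × 0 = 1980.
Non-drop label index = 1979557 + 1980 = 1981537; at 30 labels/s that is 18:20:51:07, i.e. DF 18:20:51;07.

18:20:51;07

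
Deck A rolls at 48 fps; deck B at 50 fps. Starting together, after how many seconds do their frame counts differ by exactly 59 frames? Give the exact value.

The gap grows by |50 − 48| = 2 frames per second.
Time for a 59-frame gap: 59 ÷ (2) = 29.5 s.

29.5 seconds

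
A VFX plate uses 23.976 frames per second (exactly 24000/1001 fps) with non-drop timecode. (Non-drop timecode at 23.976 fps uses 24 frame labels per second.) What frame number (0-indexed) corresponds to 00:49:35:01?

Total seconds to the label: (0 × 3600 + 49 × 60 + 35) = 2975.
Frame index = 2975 × 24 + 1 = 71401.

71401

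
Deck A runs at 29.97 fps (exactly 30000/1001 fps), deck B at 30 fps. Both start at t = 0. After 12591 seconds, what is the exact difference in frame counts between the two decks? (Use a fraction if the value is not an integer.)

377730/1001 frames

A emits 30000/1001 × 12591 = 377730000/1001 frames; B emits 30 × 12591 = 377730.
Difference = 377730/1001 frames (≈ 377.3526); B is ahead of A.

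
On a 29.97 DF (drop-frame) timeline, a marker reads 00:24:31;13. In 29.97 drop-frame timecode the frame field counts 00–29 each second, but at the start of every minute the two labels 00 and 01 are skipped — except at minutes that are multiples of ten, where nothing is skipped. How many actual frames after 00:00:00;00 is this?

44099

Complete 10-minute blocks: 2, each 17982 frames → 35964.
Remaining 4 whole minutes in the current block: 1800 + 3 × 1798 = 7194 frames.
Within the current minute: 31 × 30 + 13 − 2 = 941 (labels ;00/;01 skipped at this minute). Total = 35964 + 7194 + 941 = 44099.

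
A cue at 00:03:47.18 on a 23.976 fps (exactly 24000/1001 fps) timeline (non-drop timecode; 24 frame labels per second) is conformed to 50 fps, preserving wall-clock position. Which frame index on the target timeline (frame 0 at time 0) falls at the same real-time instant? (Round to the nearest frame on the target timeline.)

Source frame index: (0×3600 + 3×60 + 47) × 24 + 18 = 5466.
Real time: 5466 / (24000/1001) = 911911/4000 s.
Target frame: (911911/4000) × (50) = 911911/80 ≈ 11398.888 → 11399.

frame 11399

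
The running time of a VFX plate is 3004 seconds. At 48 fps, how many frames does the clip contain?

Frames = 3004 × 48 = 144192.

144192 frames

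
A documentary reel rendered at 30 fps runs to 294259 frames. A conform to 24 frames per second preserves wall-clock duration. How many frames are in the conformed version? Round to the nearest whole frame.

235407 frames

Frames at target rate = 294259 × (24) / (30) = 1177036/5 ≈ 235407.200.
Nearest whole frame: 235407.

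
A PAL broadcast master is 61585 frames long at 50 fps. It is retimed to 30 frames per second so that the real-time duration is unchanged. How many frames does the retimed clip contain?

Target frames = source frames × (target rate / source rate) = 61585 × (30)/(50) = 61585 × 3/5 = 36951.

36951 frames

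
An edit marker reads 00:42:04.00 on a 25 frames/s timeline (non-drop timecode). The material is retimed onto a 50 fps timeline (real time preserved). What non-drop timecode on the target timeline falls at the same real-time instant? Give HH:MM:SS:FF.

Source frame index: (0×3600 + 42×60 + 4) × 25 + 0 = 63100.
Real time: 63100 / (25) = 2524 s.
Target frame: (2524) × (50) = 126200.
At 50 labels/s: frame 126200 → 00:42:04:00.

00:42:04:00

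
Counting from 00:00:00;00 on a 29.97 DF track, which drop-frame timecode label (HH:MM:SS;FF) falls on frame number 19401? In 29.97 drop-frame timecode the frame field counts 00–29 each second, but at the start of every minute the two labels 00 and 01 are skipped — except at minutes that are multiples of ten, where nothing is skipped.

00:10:47;09

Each 10-minute DF block holds 10 × 60 × 30 − 9 × 2 = 17982 frames. 19401 ÷ 17982 → 1 full block, remainder 1419.
Within the partial block the first minute is 1800 frames and each further minute 1798, so 0 further minute boundaries passed. Total skipped labels = 18 × 1 + 2 × 0 = 18.
Non-drop label index = 19401 + 18 = 19419; at 30 labels/s that is 00:10:47:09, i.e. DF 00:10:47;09.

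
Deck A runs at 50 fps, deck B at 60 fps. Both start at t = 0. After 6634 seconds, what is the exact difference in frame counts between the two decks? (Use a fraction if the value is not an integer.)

66340 frames

A emits 50 × 6634 = 331700 frames; B emits 60 × 6634 = 398040.
Difference = 66340 frames; B is ahead of A.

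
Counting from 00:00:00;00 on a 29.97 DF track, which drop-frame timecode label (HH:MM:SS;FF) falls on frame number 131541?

01:13:09;03

Each 10-minute DF block holds 10 × 60 × 30 − 9 × 2 = 17982 frames. 131541 ÷ 17982 → 7 full blocks, remainder 5667.
Within the partial block the first minute is 1800 frames and each further minute 1798, so 3 further minute boundaries passed. Total skipped labels = 18 × 7 + 2 × 3 = 132.
Non-drop label index = 131541 + 132 = 131673; at 30 labels/s that is 01:13:09:03, i.e. DF 01:13:09;03.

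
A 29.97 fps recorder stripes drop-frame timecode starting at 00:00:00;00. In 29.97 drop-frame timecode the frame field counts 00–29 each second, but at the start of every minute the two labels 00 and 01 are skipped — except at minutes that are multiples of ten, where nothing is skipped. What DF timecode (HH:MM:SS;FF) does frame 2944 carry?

Ten DF minutes hold 17982 frames, so frame 2944 lies in block 0 (frames 0–17981) with 2944 frames into that block.
The block's first minute is 1800 frames and the rest 1798 each; 2944 frames reaches minute 1, so 0 × 18 + 1 × 2 = 2 labels have been skipped so far.
Adding those back, label number 2944 + 2 = 2946 at 30 labels/s is 98 s + 6 f = 0 h 1 min 38 s frame 6, i.e. 00:01:38;06.

00:01:38;06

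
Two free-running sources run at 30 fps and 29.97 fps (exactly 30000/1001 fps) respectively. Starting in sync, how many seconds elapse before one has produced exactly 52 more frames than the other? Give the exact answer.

The gap grows by |30000/1001 − 30| = 30/1001 frames per second.
Time for a 52-frame gap: 52 ÷ (30/1001) = 26026/15 s.

26026/15 seconds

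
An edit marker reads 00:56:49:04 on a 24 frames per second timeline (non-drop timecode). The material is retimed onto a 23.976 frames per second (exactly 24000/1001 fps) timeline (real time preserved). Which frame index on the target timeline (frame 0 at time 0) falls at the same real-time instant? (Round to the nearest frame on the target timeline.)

frame 81738

Source frame index: (0×3600 + 56×60 + 49) × 24 + 4 = 81820.
Real time: 81820 / (24) = 20455/6 s.
Target frame: (20455/6) × (24000/1001) = 81820000/1001 ≈ 81738.262 → 81738.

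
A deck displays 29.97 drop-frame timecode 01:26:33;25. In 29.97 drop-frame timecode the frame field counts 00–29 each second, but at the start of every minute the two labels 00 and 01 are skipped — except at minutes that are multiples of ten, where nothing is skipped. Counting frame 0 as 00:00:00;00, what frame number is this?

As if non-drop at 30 labels/s: (1 × 3600 + 26 × 60 + 33) × 30 + 25 = 155815.
Minute boundaries passed: 86; those not divisible by 10: 86 − 8 = 78; dropped labels = 2 × 78 = 156.
Actual frame index = 155815 − 156 = 155659.

155659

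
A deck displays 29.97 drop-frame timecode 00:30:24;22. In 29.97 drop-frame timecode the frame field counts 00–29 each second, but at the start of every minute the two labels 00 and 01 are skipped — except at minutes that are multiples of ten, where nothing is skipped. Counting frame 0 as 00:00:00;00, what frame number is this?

54688

Complete 10-minute blocks: 3, each 17982 frames → 53946.
Remaining 0 whole minutes in the current block: 0 frames.
Within the current minute: 24 × 30 + 22 = 742. Total = 53946 + 0 + 742 = 54688.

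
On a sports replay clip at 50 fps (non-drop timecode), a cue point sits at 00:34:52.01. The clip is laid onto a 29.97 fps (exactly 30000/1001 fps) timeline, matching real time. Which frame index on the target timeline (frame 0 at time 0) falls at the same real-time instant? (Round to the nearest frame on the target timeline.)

Source frame index: (0×3600 + 34×60 + 52) × 50 + 1 = 104601.
Real time: 104601 / (50) = 104601/50 s.
Target frame: (104601/50) × (30000/1001) = 8965800/143 ≈ 62697.902 → 62698.

frame 62698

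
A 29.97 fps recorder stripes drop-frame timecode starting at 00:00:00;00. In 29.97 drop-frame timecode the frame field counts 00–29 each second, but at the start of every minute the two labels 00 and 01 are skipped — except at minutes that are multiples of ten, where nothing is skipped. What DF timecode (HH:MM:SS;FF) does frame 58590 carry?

Ten DF minutes hold 17982 frames, so frame 58590 lies in block 3 (frames 53946–71927) with 4644 frames into that block.
The block's first minute is 1800 frames and the rest 1798 each; 4644 frames reaches minute 2, so 3 × 18 + 2 × 2 = 58 labels have been skipped so far.
Adding those back, label number 58590 + 58 = 58648 at 30 labels/s is 1954 s + 28 f = 0 h 32 min 34 s frame 28, i.e. 00:32:34;28.

00:32:34;28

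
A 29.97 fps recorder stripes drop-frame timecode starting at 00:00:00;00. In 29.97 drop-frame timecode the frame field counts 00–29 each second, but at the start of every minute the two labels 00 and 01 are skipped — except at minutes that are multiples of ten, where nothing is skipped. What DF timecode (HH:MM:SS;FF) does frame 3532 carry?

00:01:57;24

Ten DF minutes hold 17982 frames, so frame 3532 lies in block 0 (frames 0–17981) with 3532 frames into that block.
The block's first minute is 1800 frames and the rest 1798 each; 3532 frames reaches minute 1, so 0 × 18 + 1 × 2 = 2 labels have been skipped so far.
Adding those back, label number 3532 + 2 = 3534 at 30 labels/s is 117 s + 24 f = 0 h 1 min 57 s frame 24, i.e. 00:01:57;24.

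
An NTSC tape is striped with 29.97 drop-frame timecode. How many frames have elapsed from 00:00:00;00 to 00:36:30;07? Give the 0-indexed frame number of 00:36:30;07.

65641

As if non-drop at 30 labels/s: (0 × 3600 + 36 × 60 + 30) × 30 + 7 = 65707.
Minute boundaries passed: 36; those not divisible by 10: 36 − 3 = 33; dropped labels = 2 × 33 = 66.
Actual frame index = 65707 − 66 = 65641.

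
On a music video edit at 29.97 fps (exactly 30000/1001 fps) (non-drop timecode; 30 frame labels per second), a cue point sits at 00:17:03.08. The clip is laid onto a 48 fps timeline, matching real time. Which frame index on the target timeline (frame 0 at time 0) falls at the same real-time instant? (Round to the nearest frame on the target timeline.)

Source frame index: (0×3600 + 17×60 + 3) × 30 + 8 = 30698.
Real time: 30698 / (30000/1001) = 15364349/15000 s.
Target frame: (15364349/15000) × (48) = 30728698/625 ≈ 49165.917 → 49166.

frame 49166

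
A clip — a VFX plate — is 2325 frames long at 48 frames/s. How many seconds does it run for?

48.4375 seconds

Running time = 2325 / (48) = 48.4375 s.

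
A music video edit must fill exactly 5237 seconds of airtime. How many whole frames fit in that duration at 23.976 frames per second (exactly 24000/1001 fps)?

125562 frames

Frames = 5237 × 24000/1001 = 125688000/1001 ≈ 125562.4376.
Complete frames: 125562.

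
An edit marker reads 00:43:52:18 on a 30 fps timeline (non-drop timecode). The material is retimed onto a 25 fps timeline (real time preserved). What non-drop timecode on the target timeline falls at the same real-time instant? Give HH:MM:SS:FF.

00:43:52:15

Source frame index: (0×3600 + 43×60 + 52) × 30 + 18 = 78978.
Real time: 78978 / (30) = 13163/5 s.
Target frame: (13163/5) × (25) = 65815.
At 25 labels/s: frame 65815 → 00:43:52:15.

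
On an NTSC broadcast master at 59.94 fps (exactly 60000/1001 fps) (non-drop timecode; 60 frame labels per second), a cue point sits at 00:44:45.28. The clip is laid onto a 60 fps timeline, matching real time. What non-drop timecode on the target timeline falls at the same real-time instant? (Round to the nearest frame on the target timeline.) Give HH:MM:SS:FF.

00:44:48:09

Source frame index: (0×3600 + 44×60 + 45) × 60 + 28 = 161128.
Real time: 161128 / (60000/1001) = 20161141/7500 s.
Target frame: (20161141/7500) × (60) = 20161141/125 ≈ 161289.128 → 161289.
At 60 labels/s: frame 161289 → 00:44:48:09.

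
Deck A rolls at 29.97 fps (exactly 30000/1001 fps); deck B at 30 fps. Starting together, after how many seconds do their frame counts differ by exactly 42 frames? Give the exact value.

The gap grows by |30 − 30000/1001| = 30/1001 frames per second.
Time for a 42-frame gap: 42 ÷ (30/1001) = 1401.4 s.

1401.4 seconds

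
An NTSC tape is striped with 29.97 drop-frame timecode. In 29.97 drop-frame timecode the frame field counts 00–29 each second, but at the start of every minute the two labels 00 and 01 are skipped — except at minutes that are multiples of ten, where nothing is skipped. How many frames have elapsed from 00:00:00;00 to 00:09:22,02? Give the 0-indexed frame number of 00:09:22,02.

As if non-drop at 30 labels/s: (0 × 3600 + 9 × 60 + 22) × 30 + 2 = 16862.
Minute boundaries passed: 9; those not divisible by 10: 9 − 0 = 9; dropped labels = 2 × 9 = 18.
Actual frame index = 16862 − 18 = 16844.

16844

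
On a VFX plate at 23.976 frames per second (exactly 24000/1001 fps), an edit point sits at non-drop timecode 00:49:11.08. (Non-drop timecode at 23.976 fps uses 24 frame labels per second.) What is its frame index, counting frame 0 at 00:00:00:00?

Total seconds to the label: (0 × 3600 + 49 × 60 + 11) = 2951.
Frame index = 2951 × 24 + 8 = 70832.

70832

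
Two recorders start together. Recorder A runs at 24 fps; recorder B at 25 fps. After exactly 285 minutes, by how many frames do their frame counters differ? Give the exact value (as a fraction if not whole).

17100 frames

285 min = 17100 s.
A emits 24 × 17100 = 410400 frames; B emits 25 × 17100 = 427500.
Difference = 17100 frames; B is ahead of A.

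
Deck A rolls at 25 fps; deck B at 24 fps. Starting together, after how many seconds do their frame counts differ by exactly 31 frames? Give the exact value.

31 seconds

The gap grows by |24 − 25| = 1 frame per second.
Time for a 31-frame gap: 31 ÷ (1) = 31 s.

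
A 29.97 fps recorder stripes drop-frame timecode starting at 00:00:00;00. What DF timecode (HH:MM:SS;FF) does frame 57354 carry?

Each 10-minute DF block holds 10 × 60 × 30 − 9 × 2 = 17982 frames. 57354 ÷ 17982 → 3 full blocks, remainder 3408.
Within the partial block the first minute is 1800 frames and each further minute 1798, so 1 further minute boundary passed. Total skipped labels = 18 × 3 + 2 × 1 = 56.
Non-drop label index = 57354 + 56 = 57410; at 30 labels/s that is 00:31:53:20, i.e. DF 00:31:53;20.

00:31:53;20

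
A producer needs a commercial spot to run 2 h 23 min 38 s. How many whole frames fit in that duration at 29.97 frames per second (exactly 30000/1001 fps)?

2 h 23 min 38 s = 8618 s.
Frames = 8618 × 30000/1001 = 258540000/1001 ≈ 258281.7183.
Complete frames: 258281.

258281 frames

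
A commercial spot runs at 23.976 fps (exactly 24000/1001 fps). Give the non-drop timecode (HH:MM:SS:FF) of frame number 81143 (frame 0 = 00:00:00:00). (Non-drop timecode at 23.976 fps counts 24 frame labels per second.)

81143 ÷ 24 = 3380 full seconds, remainder 23 frames.
3380 s = 0 h 56 min 20 s.
Timecode: 00:56:20:23.

00:56:20:23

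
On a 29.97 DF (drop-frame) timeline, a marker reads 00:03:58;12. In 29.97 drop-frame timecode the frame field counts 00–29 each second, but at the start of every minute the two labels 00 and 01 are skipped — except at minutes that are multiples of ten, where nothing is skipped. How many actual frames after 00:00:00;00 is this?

7146

As if non-drop at 30 labels/s: (0 × 3600 + 3 × 60 + 58) × 30 + 12 = 7152.
Minute boundaries passed: 3; those not divisible by 10: 3 − 0 = 3; dropped labels = 2 × 3 = 6.
Actual frame index = 7152 − 6 = 7146.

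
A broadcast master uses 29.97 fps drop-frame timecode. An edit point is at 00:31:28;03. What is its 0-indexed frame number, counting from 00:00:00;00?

56587

As if non-drop at 30 labels/s: (0 × 3600 + 31 × 60 + 28) × 30 + 3 = 56643.
Minute boundaries passed: 31; those not divisible by 10: 31 − 3 = 28; dropped labels = 2 × 28 = 56.
Actual frame index = 56643 − 56 = 56587.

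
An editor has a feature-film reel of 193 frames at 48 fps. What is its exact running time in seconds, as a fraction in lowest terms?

Running time = 193 ÷ (48) = 193 × 1/48 = 193/48 s.

193/48 seconds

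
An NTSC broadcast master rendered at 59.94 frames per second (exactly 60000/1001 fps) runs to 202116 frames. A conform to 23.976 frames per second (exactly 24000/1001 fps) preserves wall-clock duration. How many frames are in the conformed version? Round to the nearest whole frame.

80846 frames

Frames at target rate = 202116 × (24000/1001) / (60000/1001) = 404232/5 ≈ 80846.400.
Nearest whole frame: 80846.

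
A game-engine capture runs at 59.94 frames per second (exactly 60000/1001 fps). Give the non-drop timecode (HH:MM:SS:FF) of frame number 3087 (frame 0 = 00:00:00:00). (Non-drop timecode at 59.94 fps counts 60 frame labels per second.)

3087 ÷ 60 = 51 full seconds, remainder 27 frames.
51 s = 0 h 0 min 51 s.
Timecode: 00:00:51:27.

00:00:51:27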